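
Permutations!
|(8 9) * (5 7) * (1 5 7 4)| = |(1 5 4)(8 9)| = 6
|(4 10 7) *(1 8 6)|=3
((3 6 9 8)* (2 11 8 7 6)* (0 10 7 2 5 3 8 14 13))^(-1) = (0 13 14 11 2 9 6 7 10)(3 5)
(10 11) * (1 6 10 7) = (1 6 10 11 7) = [0, 6, 2, 3, 4, 5, 10, 1, 8, 9, 11, 7]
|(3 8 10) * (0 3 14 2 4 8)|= |(0 3)(2 4 8 10 14)|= 10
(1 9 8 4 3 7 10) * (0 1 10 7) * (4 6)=(10)(0 1 9 8 6 4 3)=[1, 9, 2, 0, 3, 5, 4, 7, 6, 8, 10]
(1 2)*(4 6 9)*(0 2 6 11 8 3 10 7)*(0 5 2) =[0, 6, 1, 10, 11, 2, 9, 5, 3, 4, 7, 8] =(1 6 9 4 11 8 3 10 7 5 2)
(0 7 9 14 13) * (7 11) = (0 11 7 9 14 13) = [11, 1, 2, 3, 4, 5, 6, 9, 8, 14, 10, 7, 12, 0, 13]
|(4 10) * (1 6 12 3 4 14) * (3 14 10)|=4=|(1 6 12 14)(3 4)|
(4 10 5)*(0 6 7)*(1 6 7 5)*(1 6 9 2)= (0 7)(1 9 2)(4 10 6 5)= [7, 9, 1, 3, 10, 4, 5, 0, 8, 2, 6]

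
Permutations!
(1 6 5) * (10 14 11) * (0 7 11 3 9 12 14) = (0 7 11 10)(1 6 5)(3 9 12 14) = [7, 6, 2, 9, 4, 1, 5, 11, 8, 12, 0, 10, 14, 13, 3]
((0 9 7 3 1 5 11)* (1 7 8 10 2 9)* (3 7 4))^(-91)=(0 1 5 11)(2 9 8 10)(3 4)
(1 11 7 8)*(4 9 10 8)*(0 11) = (0 11 7 4 9 10 8 1) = [11, 0, 2, 3, 9, 5, 6, 4, 1, 10, 8, 7]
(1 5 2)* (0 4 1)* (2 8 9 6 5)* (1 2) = (0 4 2)(5 8 9 6) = [4, 1, 0, 3, 2, 8, 5, 7, 9, 6]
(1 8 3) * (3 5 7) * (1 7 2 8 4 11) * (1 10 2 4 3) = (1 3 7)(2 8 5 4 11 10) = [0, 3, 8, 7, 11, 4, 6, 1, 5, 9, 2, 10]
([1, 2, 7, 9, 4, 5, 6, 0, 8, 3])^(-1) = [7, 0, 1, 9, 4, 5, 6, 2, 8, 3]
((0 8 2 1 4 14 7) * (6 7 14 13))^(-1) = (14)(0 7 6 13 4 1 2 8)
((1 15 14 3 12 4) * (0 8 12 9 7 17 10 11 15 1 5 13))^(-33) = ((0 8 12 4 5 13)(3 9 7 17 10 11 15 14))^(-33) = (0 4)(3 14 15 11 10 17 7 9)(5 8)(12 13)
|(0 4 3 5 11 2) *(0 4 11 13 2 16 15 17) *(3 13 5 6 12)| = |(0 11 16 15 17)(2 4 13)(3 6 12)| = 15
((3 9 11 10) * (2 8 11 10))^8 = (2 11 8)(3 10 9)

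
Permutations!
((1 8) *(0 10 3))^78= (10)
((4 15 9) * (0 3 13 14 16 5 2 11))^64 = (16)(4 15 9)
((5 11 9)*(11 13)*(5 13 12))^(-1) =((5 12)(9 13 11))^(-1) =(5 12)(9 11 13)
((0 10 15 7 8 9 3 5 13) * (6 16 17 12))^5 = ((0 10 15 7 8 9 3 5 13)(6 16 17 12))^5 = (0 9 10 3 15 5 7 13 8)(6 16 17 12)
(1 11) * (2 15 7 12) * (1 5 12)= [0, 11, 15, 3, 4, 12, 6, 1, 8, 9, 10, 5, 2, 13, 14, 7]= (1 11 5 12 2 15 7)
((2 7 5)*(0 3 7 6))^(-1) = (0 6 2 5 7 3)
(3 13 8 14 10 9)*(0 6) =[6, 1, 2, 13, 4, 5, 0, 7, 14, 3, 9, 11, 12, 8, 10] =(0 6)(3 13 8 14 10 9)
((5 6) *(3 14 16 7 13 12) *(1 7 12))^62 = (1 13 7)(3 16)(12 14)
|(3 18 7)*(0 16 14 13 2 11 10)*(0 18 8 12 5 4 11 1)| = 18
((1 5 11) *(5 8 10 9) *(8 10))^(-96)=(1 11 5 9 10)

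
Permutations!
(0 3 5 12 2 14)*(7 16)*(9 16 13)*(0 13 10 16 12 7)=(0 3 5 7 10 16)(2 14 13 9 12)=[3, 1, 14, 5, 4, 7, 6, 10, 8, 12, 16, 11, 2, 9, 13, 15, 0]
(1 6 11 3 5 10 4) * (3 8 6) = [0, 3, 2, 5, 1, 10, 11, 7, 6, 9, 4, 8] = (1 3 5 10 4)(6 11 8)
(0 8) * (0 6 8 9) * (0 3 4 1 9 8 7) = (0 8 6 7)(1 9 3 4) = [8, 9, 2, 4, 1, 5, 7, 0, 6, 3]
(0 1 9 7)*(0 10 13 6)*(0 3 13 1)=(1 9 7 10)(3 13 6)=[0, 9, 2, 13, 4, 5, 3, 10, 8, 7, 1, 11, 12, 6]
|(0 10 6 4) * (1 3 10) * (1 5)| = |(0 5 1 3 10 6 4)| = 7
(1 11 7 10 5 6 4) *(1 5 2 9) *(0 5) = (0 5 6 4)(1 11 7 10 2 9) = [5, 11, 9, 3, 0, 6, 4, 10, 8, 1, 2, 7]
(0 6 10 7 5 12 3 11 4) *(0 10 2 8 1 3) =[6, 3, 8, 11, 10, 12, 2, 5, 1, 9, 7, 4, 0] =(0 6 2 8 1 3 11 4 10 7 5 12)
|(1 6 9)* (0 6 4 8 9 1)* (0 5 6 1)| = 7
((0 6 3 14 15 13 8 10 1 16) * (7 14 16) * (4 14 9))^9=(0 6 3 16)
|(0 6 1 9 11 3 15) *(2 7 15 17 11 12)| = |(0 6 1 9 12 2 7 15)(3 17 11)| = 24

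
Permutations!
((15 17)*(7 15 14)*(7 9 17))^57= ((7 15)(9 17 14))^57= (17)(7 15)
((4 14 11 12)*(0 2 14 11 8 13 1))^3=(0 8)(1 14)(2 13)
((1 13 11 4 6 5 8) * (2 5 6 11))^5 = (13)(4 11)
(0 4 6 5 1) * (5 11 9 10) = [4, 0, 2, 3, 6, 1, 11, 7, 8, 10, 5, 9] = (0 4 6 11 9 10 5 1)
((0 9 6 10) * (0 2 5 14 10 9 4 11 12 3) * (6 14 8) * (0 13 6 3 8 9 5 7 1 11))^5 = ((0 4)(1 11 12 8 3 13 6 5 9 14 10 2 7))^5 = (0 4)(1 13 10 12 5 7 3 14 11 6 2 8 9)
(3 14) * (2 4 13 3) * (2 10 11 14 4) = (3 4 13)(10 11 14) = [0, 1, 2, 4, 13, 5, 6, 7, 8, 9, 11, 14, 12, 3, 10]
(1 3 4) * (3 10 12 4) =(1 10 12 4) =[0, 10, 2, 3, 1, 5, 6, 7, 8, 9, 12, 11, 4]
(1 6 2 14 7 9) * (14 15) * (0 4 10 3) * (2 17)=(0 4 10 3)(1 6 17 2 15 14 7 9)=[4, 6, 15, 0, 10, 5, 17, 9, 8, 1, 3, 11, 12, 13, 7, 14, 16, 2]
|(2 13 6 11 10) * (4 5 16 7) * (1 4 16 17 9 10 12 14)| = |(1 4 5 17 9 10 2 13 6 11 12 14)(7 16)| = 12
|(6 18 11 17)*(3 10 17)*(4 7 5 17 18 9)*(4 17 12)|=12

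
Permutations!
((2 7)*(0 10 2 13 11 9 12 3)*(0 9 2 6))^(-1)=((0 10 6)(2 7 13 11)(3 9 12))^(-1)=(0 6 10)(2 11 13 7)(3 12 9)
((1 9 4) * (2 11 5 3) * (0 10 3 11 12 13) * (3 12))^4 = ((0 10 12 13)(1 9 4)(2 3)(5 11))^4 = (13)(1 9 4)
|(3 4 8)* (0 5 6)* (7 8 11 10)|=6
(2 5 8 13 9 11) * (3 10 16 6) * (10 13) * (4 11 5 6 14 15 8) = (2 6 3 13 9 5 4 11)(8 10 16 14 15) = [0, 1, 6, 13, 11, 4, 3, 7, 10, 5, 16, 2, 12, 9, 15, 8, 14]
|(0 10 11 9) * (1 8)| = |(0 10 11 9)(1 8)| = 4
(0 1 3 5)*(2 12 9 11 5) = (0 1 3 2 12 9 11 5) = [1, 3, 12, 2, 4, 0, 6, 7, 8, 11, 10, 5, 9]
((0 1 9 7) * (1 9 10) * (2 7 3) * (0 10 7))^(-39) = (10)(0 9 3 2)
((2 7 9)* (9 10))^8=((2 7 10 9))^8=(10)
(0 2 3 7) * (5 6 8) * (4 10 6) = (0 2 3 7)(4 10 6 8 5) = [2, 1, 3, 7, 10, 4, 8, 0, 5, 9, 6]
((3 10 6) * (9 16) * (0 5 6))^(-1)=(0 10 3 6 5)(9 16)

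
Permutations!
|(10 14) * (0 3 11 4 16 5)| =|(0 3 11 4 16 5)(10 14)| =6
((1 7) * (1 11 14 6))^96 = (1 7 11 14 6)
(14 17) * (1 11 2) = [0, 11, 1, 3, 4, 5, 6, 7, 8, 9, 10, 2, 12, 13, 17, 15, 16, 14] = (1 11 2)(14 17)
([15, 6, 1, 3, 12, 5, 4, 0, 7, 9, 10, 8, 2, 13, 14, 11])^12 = [11, 4, 6, 3, 2, 5, 12, 15, 0, 9, 10, 7, 1, 13, 14, 8]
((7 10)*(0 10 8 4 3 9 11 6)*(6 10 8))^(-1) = (0 6 7 10 11 9 3 4 8) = ((0 8 4 3 9 11 10 7 6))^(-1)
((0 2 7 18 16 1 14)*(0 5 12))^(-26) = (0 2 7 18 16 1 14 5 12)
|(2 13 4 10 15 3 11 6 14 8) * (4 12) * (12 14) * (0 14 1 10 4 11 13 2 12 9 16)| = |(0 14 8 12 11 6 9 16)(1 10 15 3 13)| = 40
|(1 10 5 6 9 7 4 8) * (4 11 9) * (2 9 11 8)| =|(11)(1 10 5 6 4 2 9 7 8)| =9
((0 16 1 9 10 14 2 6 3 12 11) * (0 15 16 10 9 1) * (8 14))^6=((0 10 8 14 2 6 3 12 11 15 16))^6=(0 3 10 12 8 11 14 15 2 16 6)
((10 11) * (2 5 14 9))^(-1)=(2 9 14 5)(10 11)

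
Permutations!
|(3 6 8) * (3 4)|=4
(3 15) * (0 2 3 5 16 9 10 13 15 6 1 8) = (0 2 3 6 1 8)(5 16 9 10 13 15) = [2, 8, 3, 6, 4, 16, 1, 7, 0, 10, 13, 11, 12, 15, 14, 5, 9]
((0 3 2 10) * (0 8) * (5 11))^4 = ((0 3 2 10 8)(5 11))^4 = (11)(0 8 10 2 3)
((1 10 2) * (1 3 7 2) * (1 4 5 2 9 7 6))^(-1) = (1 6 3 2 5 4 10)(7 9)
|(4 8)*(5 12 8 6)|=|(4 6 5 12 8)|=5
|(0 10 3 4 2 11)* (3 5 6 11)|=15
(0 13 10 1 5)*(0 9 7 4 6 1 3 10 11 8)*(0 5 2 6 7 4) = (0 13 11 8 5 9 4 7)(1 2 6)(3 10) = [13, 2, 6, 10, 7, 9, 1, 0, 5, 4, 3, 8, 12, 11]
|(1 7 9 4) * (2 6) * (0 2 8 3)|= |(0 2 6 8 3)(1 7 9 4)|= 20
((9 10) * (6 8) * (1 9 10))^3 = ((10)(1 9)(6 8))^3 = (10)(1 9)(6 8)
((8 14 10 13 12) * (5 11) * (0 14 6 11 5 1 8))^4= (0 12 13 10 14)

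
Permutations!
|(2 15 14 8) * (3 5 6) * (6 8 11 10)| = |(2 15 14 11 10 6 3 5 8)| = 9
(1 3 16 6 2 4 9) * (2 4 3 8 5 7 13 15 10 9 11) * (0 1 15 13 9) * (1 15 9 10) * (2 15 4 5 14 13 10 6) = (0 4 11 15 1 8 14 13 10)(2 3 16)(5 7 6) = [4, 8, 3, 16, 11, 7, 5, 6, 14, 9, 0, 15, 12, 10, 13, 1, 2]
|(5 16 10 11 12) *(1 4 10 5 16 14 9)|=9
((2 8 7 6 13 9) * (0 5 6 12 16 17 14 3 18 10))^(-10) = (0 2 17)(3 6 7)(5 8 14)(9 16 10)(12 18 13)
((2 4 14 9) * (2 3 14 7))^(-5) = (2 4 7)(3 14 9)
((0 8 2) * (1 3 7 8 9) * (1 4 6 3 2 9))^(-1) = ((0 1 2)(3 7 8 9 4 6))^(-1) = (0 2 1)(3 6 4 9 8 7)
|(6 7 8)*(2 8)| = 4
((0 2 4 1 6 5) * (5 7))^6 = (0 5 7 6 1 4 2)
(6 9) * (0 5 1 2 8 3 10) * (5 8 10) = [8, 2, 10, 5, 4, 1, 9, 7, 3, 6, 0] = (0 8 3 5 1 2 10)(6 9)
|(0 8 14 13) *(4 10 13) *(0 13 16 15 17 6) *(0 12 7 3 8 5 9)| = 33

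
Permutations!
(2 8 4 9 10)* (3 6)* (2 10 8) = (10)(3 6)(4 9 8) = [0, 1, 2, 6, 9, 5, 3, 7, 4, 8, 10]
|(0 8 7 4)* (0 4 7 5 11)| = 4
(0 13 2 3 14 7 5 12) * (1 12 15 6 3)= [13, 12, 1, 14, 4, 15, 3, 5, 8, 9, 10, 11, 0, 2, 7, 6]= (0 13 2 1 12)(3 14 7 5 15 6)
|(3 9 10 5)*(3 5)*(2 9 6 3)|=|(2 9 10)(3 6)|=6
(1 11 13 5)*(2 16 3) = (1 11 13 5)(2 16 3) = [0, 11, 16, 2, 4, 1, 6, 7, 8, 9, 10, 13, 12, 5, 14, 15, 3]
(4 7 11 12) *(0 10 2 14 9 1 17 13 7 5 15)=[10, 17, 14, 3, 5, 15, 6, 11, 8, 1, 2, 12, 4, 7, 9, 0, 16, 13]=(0 10 2 14 9 1 17 13 7 11 12 4 5 15)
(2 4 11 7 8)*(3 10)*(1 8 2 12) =(1 8 12)(2 4 11 7)(3 10) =[0, 8, 4, 10, 11, 5, 6, 2, 12, 9, 3, 7, 1]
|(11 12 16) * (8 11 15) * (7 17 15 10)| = 8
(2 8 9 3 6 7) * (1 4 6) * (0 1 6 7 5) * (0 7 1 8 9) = (0 8)(1 4)(2 9 3 6 5 7) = [8, 4, 9, 6, 1, 7, 5, 2, 0, 3]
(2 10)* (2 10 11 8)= (2 11 8)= [0, 1, 11, 3, 4, 5, 6, 7, 2, 9, 10, 8]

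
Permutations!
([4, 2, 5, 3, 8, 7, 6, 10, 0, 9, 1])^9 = [0, 10, 1, 3, 4, 2, 6, 5, 8, 9, 7]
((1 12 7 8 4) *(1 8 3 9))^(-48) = (1 7 9 12 3) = ((1 12 7 3 9)(4 8))^(-48)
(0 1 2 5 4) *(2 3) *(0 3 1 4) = (0 4 3 2 5) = [4, 1, 5, 2, 3, 0]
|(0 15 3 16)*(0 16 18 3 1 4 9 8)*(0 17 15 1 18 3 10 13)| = |(0 1 4 9 8 17 15 18 10 13)| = 10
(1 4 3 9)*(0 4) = (0 4 3 9 1) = [4, 0, 2, 9, 3, 5, 6, 7, 8, 1]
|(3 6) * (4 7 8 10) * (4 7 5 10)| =10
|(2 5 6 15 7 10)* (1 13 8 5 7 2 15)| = 20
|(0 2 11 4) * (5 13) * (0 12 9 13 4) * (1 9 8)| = |(0 2 11)(1 9 13 5 4 12 8)| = 21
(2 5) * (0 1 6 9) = (0 1 6 9)(2 5) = [1, 6, 5, 3, 4, 2, 9, 7, 8, 0]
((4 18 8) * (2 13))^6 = (18)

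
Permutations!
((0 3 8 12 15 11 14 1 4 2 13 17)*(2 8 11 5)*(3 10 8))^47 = ((0 10 8 12 15 5 2 13 17)(1 4 3 11 14))^47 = (0 8 15 2 17 10 12 5 13)(1 3 14 4 11)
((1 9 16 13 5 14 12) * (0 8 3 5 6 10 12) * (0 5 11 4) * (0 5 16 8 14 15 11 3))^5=(0 10)(1 16)(4 5 15 11)(6 8)(9 13)(12 14)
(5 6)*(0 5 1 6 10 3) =(0 5 10 3)(1 6) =[5, 6, 2, 0, 4, 10, 1, 7, 8, 9, 3]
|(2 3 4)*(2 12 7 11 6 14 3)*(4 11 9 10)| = |(3 11 6 14)(4 12 7 9 10)| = 20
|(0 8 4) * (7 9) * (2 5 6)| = |(0 8 4)(2 5 6)(7 9)| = 6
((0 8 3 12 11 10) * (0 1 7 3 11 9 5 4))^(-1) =(0 4 5 9 12 3 7 1 10 11 8)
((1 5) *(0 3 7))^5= ((0 3 7)(1 5))^5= (0 7 3)(1 5)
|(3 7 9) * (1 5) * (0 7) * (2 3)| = 10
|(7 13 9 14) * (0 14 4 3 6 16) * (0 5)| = 10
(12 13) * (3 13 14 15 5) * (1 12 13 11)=(1 12 14 15 5 3 11)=[0, 12, 2, 11, 4, 3, 6, 7, 8, 9, 10, 1, 14, 13, 15, 5]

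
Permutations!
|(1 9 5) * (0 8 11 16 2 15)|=|(0 8 11 16 2 15)(1 9 5)|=6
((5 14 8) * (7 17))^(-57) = ((5 14 8)(7 17))^(-57) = (7 17)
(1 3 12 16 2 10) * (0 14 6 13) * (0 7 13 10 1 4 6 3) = (0 14 3 12 16 2 1)(4 6 10)(7 13) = [14, 0, 1, 12, 6, 5, 10, 13, 8, 9, 4, 11, 16, 7, 3, 15, 2]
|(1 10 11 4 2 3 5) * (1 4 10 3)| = 10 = |(1 3 5 4 2)(10 11)|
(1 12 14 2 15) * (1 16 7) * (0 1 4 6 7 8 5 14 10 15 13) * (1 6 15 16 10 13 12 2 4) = [6, 2, 12, 3, 15, 14, 7, 1, 5, 9, 16, 11, 13, 0, 4, 10, 8] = (0 6 7 1 2 12 13)(4 15 10 16 8 5 14)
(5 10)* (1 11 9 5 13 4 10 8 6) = [0, 11, 2, 3, 10, 8, 1, 7, 6, 5, 13, 9, 12, 4] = (1 11 9 5 8 6)(4 10 13)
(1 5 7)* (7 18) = (1 5 18 7) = [0, 5, 2, 3, 4, 18, 6, 1, 8, 9, 10, 11, 12, 13, 14, 15, 16, 17, 7]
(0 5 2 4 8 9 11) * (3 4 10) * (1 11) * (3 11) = (0 5 2 10 11)(1 3 4 8 9) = [5, 3, 10, 4, 8, 2, 6, 7, 9, 1, 11, 0]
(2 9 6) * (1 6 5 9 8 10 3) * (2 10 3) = [0, 6, 8, 1, 4, 9, 10, 7, 3, 5, 2] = (1 6 10 2 8 3)(5 9)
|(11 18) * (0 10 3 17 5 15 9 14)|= |(0 10 3 17 5 15 9 14)(11 18)|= 8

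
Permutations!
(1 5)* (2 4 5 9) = (1 9 2 4 5) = [0, 9, 4, 3, 5, 1, 6, 7, 8, 2]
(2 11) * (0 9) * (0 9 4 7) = (0 4 7)(2 11) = [4, 1, 11, 3, 7, 5, 6, 0, 8, 9, 10, 2]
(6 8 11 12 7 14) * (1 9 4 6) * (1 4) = (1 9)(4 6 8 11 12 7 14) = [0, 9, 2, 3, 6, 5, 8, 14, 11, 1, 10, 12, 7, 13, 4]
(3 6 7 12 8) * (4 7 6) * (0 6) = (0 6)(3 4 7 12 8) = [6, 1, 2, 4, 7, 5, 0, 12, 3, 9, 10, 11, 8]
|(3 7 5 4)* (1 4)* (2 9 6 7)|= 8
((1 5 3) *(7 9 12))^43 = ((1 5 3)(7 9 12))^43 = (1 5 3)(7 9 12)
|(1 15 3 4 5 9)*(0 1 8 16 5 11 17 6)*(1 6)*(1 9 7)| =22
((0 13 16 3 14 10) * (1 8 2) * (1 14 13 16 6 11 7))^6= ((0 16 3 13 6 11 7 1 8 2 14 10))^6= (0 7)(1 16)(2 13)(3 8)(6 14)(10 11)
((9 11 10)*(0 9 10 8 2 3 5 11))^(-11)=(0 9)(2 8 11 5 3)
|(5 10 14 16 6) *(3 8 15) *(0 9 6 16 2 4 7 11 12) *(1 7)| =12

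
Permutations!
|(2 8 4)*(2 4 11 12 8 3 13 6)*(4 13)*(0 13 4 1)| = 6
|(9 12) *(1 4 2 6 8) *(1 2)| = 6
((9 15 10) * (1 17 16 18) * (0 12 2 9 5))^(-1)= (0 5 10 15 9 2 12)(1 18 16 17)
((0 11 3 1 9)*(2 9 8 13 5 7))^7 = (0 7 8 11 2 13 3 9 5 1)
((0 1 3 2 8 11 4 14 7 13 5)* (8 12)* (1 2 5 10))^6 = ((0 2 12 8 11 4 14 7 13 10 1 3 5))^6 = (0 14 5 4 3 11 1 8 10 12 13 2 7)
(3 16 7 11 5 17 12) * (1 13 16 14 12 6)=(1 13 16 7 11 5 17 6)(3 14 12)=[0, 13, 2, 14, 4, 17, 1, 11, 8, 9, 10, 5, 3, 16, 12, 15, 7, 6]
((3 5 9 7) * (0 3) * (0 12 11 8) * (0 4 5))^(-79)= ((0 3)(4 5 9 7 12 11 8))^(-79)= (0 3)(4 11 7 5 8 12 9)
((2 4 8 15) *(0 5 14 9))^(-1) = (0 9 14 5)(2 15 8 4)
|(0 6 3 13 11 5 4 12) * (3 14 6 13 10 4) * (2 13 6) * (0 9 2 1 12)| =13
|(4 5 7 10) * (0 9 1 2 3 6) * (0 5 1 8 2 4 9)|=8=|(1 4)(2 3 6 5 7 10 9 8)|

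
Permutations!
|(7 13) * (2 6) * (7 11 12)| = 4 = |(2 6)(7 13 11 12)|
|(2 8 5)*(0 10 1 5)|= 6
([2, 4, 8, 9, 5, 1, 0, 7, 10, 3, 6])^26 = [2, 5, 8, 3, 1, 4, 0, 7, 10, 9, 6]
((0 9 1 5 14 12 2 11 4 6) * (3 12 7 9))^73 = (0 2 6 12 4 3 11)(1 7 5 9 14)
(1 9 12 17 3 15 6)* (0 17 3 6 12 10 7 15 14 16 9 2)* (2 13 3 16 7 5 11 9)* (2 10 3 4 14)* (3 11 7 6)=(0 17 3 2)(1 13 4 14 6)(5 7 15 12 16 10)(9 11)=[17, 13, 0, 2, 14, 7, 1, 15, 8, 11, 5, 9, 16, 4, 6, 12, 10, 3]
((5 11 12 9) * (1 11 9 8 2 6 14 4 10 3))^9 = (1 3 10 4 14 6 2 8 12 11)(5 9)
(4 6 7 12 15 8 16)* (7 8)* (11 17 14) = (4 6 8 16)(7 12 15)(11 17 14) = [0, 1, 2, 3, 6, 5, 8, 12, 16, 9, 10, 17, 15, 13, 11, 7, 4, 14]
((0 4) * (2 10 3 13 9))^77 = (0 4)(2 3 9 10 13)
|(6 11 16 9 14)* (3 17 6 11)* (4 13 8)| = |(3 17 6)(4 13 8)(9 14 11 16)| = 12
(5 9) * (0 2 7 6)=(0 2 7 6)(5 9)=[2, 1, 7, 3, 4, 9, 0, 6, 8, 5]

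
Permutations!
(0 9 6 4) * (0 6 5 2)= (0 9 5 2)(4 6)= [9, 1, 0, 3, 6, 2, 4, 7, 8, 5]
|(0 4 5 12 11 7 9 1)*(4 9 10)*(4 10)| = 15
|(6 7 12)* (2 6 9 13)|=|(2 6 7 12 9 13)|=6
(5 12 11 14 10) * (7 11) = [0, 1, 2, 3, 4, 12, 6, 11, 8, 9, 5, 14, 7, 13, 10] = (5 12 7 11 14 10)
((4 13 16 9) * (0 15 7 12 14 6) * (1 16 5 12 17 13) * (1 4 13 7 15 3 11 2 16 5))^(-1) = ((0 3 11 2 16 9 13 1 5 12 14 6)(7 17))^(-1) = (0 6 14 12 5 1 13 9 16 2 11 3)(7 17)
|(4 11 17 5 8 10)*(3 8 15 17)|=15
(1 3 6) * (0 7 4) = (0 7 4)(1 3 6) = [7, 3, 2, 6, 0, 5, 1, 4]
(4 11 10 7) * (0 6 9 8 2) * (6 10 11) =(11)(0 10 7 4 6 9 8 2) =[10, 1, 0, 3, 6, 5, 9, 4, 2, 8, 7, 11]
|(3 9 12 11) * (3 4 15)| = 6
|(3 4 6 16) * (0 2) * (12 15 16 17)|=|(0 2)(3 4 6 17 12 15 16)|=14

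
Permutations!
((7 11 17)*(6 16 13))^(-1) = ((6 16 13)(7 11 17))^(-1) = (6 13 16)(7 17 11)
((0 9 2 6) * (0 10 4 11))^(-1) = ((0 9 2 6 10 4 11))^(-1) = (0 11 4 10 6 2 9)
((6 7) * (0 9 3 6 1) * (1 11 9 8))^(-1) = ((0 8 1)(3 6 7 11 9))^(-1) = (0 1 8)(3 9 11 7 6)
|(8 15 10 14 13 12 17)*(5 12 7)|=|(5 12 17 8 15 10 14 13 7)|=9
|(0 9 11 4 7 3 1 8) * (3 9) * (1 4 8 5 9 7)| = 8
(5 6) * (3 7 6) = [0, 1, 2, 7, 4, 3, 5, 6] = (3 7 6 5)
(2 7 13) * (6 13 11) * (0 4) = (0 4)(2 7 11 6 13) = [4, 1, 7, 3, 0, 5, 13, 11, 8, 9, 10, 6, 12, 2]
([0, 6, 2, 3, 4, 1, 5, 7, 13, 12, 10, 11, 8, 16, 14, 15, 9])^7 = [0, 6, 2, 3, 4, 1, 5, 7, 16, 8, 10, 11, 13, 9, 14, 15, 12]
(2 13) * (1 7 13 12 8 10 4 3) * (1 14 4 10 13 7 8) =(1 8 13 2 12)(3 14 4) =[0, 8, 12, 14, 3, 5, 6, 7, 13, 9, 10, 11, 1, 2, 4]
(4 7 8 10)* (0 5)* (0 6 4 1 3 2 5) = (1 3 2 5 6 4 7 8 10) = [0, 3, 5, 2, 7, 6, 4, 8, 10, 9, 1]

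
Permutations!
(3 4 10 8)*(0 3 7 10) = (0 3 4)(7 10 8) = [3, 1, 2, 4, 0, 5, 6, 10, 7, 9, 8]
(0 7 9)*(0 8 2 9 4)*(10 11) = (0 7 4)(2 9 8)(10 11) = [7, 1, 9, 3, 0, 5, 6, 4, 2, 8, 11, 10]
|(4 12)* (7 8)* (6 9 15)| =|(4 12)(6 9 15)(7 8)| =6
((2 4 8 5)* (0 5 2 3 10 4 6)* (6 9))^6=(0 2 10)(3 6 8)(4 5 9)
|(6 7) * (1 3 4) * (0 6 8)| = 12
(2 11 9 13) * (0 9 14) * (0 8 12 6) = (0 9 13 2 11 14 8 12 6) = [9, 1, 11, 3, 4, 5, 0, 7, 12, 13, 10, 14, 6, 2, 8]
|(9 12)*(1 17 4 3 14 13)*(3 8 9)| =9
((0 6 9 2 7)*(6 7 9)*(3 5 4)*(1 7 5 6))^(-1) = ((0 5 4 3 6 1 7)(2 9))^(-1) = (0 7 1 6 3 4 5)(2 9)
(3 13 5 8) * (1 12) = (1 12)(3 13 5 8) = [0, 12, 2, 13, 4, 8, 6, 7, 3, 9, 10, 11, 1, 5]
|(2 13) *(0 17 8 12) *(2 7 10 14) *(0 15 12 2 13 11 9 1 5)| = |(0 17 8 2 11 9 1 5)(7 10 14 13)(12 15)| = 8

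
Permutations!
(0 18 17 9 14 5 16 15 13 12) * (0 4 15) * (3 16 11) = (0 18 17 9 14 5 11 3 16)(4 15 13 12) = [18, 1, 2, 16, 15, 11, 6, 7, 8, 14, 10, 3, 4, 12, 5, 13, 0, 9, 17]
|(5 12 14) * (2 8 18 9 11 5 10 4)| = 10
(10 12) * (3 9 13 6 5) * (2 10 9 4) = [0, 1, 10, 4, 2, 3, 5, 7, 8, 13, 12, 11, 9, 6] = (2 10 12 9 13 6 5 3 4)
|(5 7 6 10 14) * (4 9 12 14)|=|(4 9 12 14 5 7 6 10)|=8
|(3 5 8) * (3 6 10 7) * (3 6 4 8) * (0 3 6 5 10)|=|(0 3 10 7 5 6)(4 8)|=6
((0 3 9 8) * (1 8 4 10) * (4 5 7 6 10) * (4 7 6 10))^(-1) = ((0 3 9 5 6 4 7 10 1 8))^(-1) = (0 8 1 10 7 4 6 5 9 3)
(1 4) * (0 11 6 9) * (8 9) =(0 11 6 8 9)(1 4) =[11, 4, 2, 3, 1, 5, 8, 7, 9, 0, 10, 6]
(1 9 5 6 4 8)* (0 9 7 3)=(0 9 5 6 4 8 1 7 3)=[9, 7, 2, 0, 8, 6, 4, 3, 1, 5]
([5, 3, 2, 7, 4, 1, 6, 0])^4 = [7, 5, 2, 1, 4, 0, 6, 3]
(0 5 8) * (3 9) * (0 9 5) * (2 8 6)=(2 8 9 3 5 6)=[0, 1, 8, 5, 4, 6, 2, 7, 9, 3]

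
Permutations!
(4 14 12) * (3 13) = (3 13)(4 14 12) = [0, 1, 2, 13, 14, 5, 6, 7, 8, 9, 10, 11, 4, 3, 12]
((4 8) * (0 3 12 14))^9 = (0 3 12 14)(4 8)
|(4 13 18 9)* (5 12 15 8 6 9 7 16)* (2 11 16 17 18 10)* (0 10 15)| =42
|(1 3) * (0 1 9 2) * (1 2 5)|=4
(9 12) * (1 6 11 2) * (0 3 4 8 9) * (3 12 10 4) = (0 12)(1 6 11 2)(4 8 9 10) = [12, 6, 1, 3, 8, 5, 11, 7, 9, 10, 4, 2, 0]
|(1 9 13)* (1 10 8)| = |(1 9 13 10 8)| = 5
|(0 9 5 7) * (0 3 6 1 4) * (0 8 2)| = 10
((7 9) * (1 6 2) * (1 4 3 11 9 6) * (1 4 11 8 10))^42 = (1 3 10 4 8)(2 9 6 11 7) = ((1 4 3 8 10)(2 11 9 7 6))^42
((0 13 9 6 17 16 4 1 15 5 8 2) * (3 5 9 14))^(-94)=(0 5 13 8 14 2 3)(1 17 15 16 9 4 6)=((0 13 14 3 5 8 2)(1 15 9 6 17 16 4))^(-94)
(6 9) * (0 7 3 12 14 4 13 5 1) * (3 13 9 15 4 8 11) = [7, 0, 2, 12, 9, 1, 15, 13, 11, 6, 10, 3, 14, 5, 8, 4] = (0 7 13 5 1)(3 12 14 8 11)(4 9 6 15)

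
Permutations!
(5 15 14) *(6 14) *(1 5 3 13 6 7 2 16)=(1 5 15 7 2 16)(3 13 6 14)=[0, 5, 16, 13, 4, 15, 14, 2, 8, 9, 10, 11, 12, 6, 3, 7, 1]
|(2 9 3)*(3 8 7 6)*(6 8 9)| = |(9)(2 6 3)(7 8)| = 6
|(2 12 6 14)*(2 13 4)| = 6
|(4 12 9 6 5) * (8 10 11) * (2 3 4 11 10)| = |(2 3 4 12 9 6 5 11 8)| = 9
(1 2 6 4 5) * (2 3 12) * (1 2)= (1 3 12)(2 6 4 5)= [0, 3, 6, 12, 5, 2, 4, 7, 8, 9, 10, 11, 1]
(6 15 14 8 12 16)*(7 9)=(6 15 14 8 12 16)(7 9)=[0, 1, 2, 3, 4, 5, 15, 9, 12, 7, 10, 11, 16, 13, 8, 14, 6]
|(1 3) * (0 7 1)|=|(0 7 1 3)|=4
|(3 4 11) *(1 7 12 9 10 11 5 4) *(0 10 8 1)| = |(0 10 11 3)(1 7 12 9 8)(4 5)| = 20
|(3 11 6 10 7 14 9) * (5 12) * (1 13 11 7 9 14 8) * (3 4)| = 10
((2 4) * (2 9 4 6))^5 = (2 6)(4 9)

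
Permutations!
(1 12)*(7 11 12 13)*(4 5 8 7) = (1 13 4 5 8 7 11 12) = [0, 13, 2, 3, 5, 8, 6, 11, 7, 9, 10, 12, 1, 4]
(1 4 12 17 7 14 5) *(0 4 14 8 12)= (0 4)(1 14 5)(7 8 12 17)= [4, 14, 2, 3, 0, 1, 6, 8, 12, 9, 10, 11, 17, 13, 5, 15, 16, 7]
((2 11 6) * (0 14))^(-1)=((0 14)(2 11 6))^(-1)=(0 14)(2 6 11)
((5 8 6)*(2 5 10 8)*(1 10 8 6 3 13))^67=(1 10 6 8 3 13)(2 5)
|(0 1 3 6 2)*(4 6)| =|(0 1 3 4 6 2)| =6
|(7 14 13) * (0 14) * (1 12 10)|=|(0 14 13 7)(1 12 10)|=12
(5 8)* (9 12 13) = [0, 1, 2, 3, 4, 8, 6, 7, 5, 12, 10, 11, 13, 9] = (5 8)(9 12 13)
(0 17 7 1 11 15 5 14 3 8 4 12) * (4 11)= [17, 4, 2, 8, 12, 14, 6, 1, 11, 9, 10, 15, 0, 13, 3, 5, 16, 7]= (0 17 7 1 4 12)(3 8 11 15 5 14)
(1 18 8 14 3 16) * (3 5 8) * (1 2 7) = (1 18 3 16 2 7)(5 8 14) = [0, 18, 7, 16, 4, 8, 6, 1, 14, 9, 10, 11, 12, 13, 5, 15, 2, 17, 3]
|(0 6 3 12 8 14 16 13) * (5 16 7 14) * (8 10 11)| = |(0 6 3 12 10 11 8 5 16 13)(7 14)| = 10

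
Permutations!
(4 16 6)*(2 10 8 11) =(2 10 8 11)(4 16 6) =[0, 1, 10, 3, 16, 5, 4, 7, 11, 9, 8, 2, 12, 13, 14, 15, 6]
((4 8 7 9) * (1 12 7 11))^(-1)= ((1 12 7 9 4 8 11))^(-1)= (1 11 8 4 9 7 12)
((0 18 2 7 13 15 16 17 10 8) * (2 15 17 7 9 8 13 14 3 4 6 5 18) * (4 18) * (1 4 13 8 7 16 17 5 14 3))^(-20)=((0 2 9 7 3 18 15 17 10 8)(1 4 6 14)(5 13))^(-20)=(18)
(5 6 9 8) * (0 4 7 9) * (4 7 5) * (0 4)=(0 7 9 8)(4 5 6)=[7, 1, 2, 3, 5, 6, 4, 9, 0, 8]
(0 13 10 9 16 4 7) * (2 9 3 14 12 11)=(0 13 10 3 14 12 11 2 9 16 4 7)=[13, 1, 9, 14, 7, 5, 6, 0, 8, 16, 3, 2, 11, 10, 12, 15, 4]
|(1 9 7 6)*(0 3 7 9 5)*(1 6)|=|(9)(0 3 7 1 5)|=5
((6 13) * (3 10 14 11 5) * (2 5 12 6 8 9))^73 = (2 6 10 9 12 3 8 11 5 13 14)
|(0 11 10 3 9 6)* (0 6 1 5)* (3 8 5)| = 15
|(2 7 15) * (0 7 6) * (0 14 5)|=|(0 7 15 2 6 14 5)|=7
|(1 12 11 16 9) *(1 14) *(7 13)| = |(1 12 11 16 9 14)(7 13)| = 6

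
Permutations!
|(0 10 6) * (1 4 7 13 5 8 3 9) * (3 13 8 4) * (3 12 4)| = |(0 10 6)(1 12 4 7 8 13 5 3 9)| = 9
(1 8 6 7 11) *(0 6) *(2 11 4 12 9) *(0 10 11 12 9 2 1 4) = (0 6 7)(1 8 10 11 4 9)(2 12) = [6, 8, 12, 3, 9, 5, 7, 0, 10, 1, 11, 4, 2]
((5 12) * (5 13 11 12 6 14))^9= ((5 6 14)(11 12 13))^9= (14)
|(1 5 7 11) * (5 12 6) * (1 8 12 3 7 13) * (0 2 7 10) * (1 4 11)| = 42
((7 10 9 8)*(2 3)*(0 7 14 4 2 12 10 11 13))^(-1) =((0 7 11 13)(2 3 12 10 9 8 14 4))^(-1) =(0 13 11 7)(2 4 14 8 9 10 12 3)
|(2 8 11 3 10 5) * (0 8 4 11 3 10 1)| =|(0 8 3 1)(2 4 11 10 5)| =20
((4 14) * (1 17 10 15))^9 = ((1 17 10 15)(4 14))^9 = (1 17 10 15)(4 14)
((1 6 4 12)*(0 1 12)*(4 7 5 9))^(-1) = (12)(0 4 9 5 7 6 1) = ((12)(0 1 6 7 5 9 4))^(-1)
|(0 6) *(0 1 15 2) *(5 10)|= |(0 6 1 15 2)(5 10)|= 10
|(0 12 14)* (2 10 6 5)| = 12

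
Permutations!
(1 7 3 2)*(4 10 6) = (1 7 3 2)(4 10 6) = [0, 7, 1, 2, 10, 5, 4, 3, 8, 9, 6]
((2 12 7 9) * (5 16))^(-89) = (2 9 7 12)(5 16)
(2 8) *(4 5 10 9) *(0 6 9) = (0 6 9 4 5 10)(2 8) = [6, 1, 8, 3, 5, 10, 9, 7, 2, 4, 0]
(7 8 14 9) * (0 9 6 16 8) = (0 9 7)(6 16 8 14) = [9, 1, 2, 3, 4, 5, 16, 0, 14, 7, 10, 11, 12, 13, 6, 15, 8]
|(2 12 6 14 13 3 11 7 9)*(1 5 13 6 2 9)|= |(1 5 13 3 11 7)(2 12)(6 14)|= 6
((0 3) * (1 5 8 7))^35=(0 3)(1 7 8 5)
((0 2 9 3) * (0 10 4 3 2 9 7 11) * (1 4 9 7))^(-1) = ((0 7 11)(1 4 3 10 9 2))^(-1) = (0 11 7)(1 2 9 10 3 4)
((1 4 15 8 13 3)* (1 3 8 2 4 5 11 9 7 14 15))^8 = ((1 5 11 9 7 14 15 2 4)(8 13))^8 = (1 4 2 15 14 7 9 11 5)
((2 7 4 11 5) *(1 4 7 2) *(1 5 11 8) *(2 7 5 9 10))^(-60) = (11)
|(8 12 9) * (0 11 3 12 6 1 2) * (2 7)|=|(0 11 3 12 9 8 6 1 7 2)|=10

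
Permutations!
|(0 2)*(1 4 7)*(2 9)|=3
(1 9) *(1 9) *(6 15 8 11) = (6 15 8 11) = [0, 1, 2, 3, 4, 5, 15, 7, 11, 9, 10, 6, 12, 13, 14, 8]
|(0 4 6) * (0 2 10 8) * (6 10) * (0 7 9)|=|(0 4 10 8 7 9)(2 6)|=6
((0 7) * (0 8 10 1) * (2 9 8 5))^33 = (0 7 5 2 9 8 10 1) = ((0 7 5 2 9 8 10 1))^33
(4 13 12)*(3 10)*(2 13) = (2 13 12 4)(3 10) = [0, 1, 13, 10, 2, 5, 6, 7, 8, 9, 3, 11, 4, 12]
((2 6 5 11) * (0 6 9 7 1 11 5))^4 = (1 7 9 2 11)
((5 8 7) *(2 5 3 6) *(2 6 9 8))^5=((2 5)(3 9 8 7))^5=(2 5)(3 9 8 7)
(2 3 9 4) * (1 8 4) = (1 8 4 2 3 9) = [0, 8, 3, 9, 2, 5, 6, 7, 4, 1]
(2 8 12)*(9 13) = (2 8 12)(9 13) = [0, 1, 8, 3, 4, 5, 6, 7, 12, 13, 10, 11, 2, 9]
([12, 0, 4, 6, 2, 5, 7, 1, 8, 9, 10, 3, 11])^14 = (12)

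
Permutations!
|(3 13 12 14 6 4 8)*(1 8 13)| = |(1 8 3)(4 13 12 14 6)| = 15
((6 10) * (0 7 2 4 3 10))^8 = (0 7 2 4 3 10 6)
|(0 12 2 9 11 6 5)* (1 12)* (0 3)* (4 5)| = |(0 1 12 2 9 11 6 4 5 3)| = 10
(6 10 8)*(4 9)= (4 9)(6 10 8)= [0, 1, 2, 3, 9, 5, 10, 7, 6, 4, 8]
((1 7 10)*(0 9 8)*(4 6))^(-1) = ((0 9 8)(1 7 10)(4 6))^(-1) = (0 8 9)(1 10 7)(4 6)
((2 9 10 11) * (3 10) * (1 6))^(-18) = (2 3 11 9 10)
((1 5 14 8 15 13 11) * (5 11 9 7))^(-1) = ((1 11)(5 14 8 15 13 9 7))^(-1) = (1 11)(5 7 9 13 15 8 14)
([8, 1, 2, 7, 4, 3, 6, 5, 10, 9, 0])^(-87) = [0, 1, 2, 3, 4, 5, 6, 7, 8, 9, 10]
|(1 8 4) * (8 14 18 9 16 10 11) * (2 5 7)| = |(1 14 18 9 16 10 11 8 4)(2 5 7)| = 9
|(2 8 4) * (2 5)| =4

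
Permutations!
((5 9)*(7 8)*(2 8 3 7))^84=((2 8)(3 7)(5 9))^84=(9)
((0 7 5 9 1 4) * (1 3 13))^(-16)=((0 7 5 9 3 13 1 4))^(-16)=(13)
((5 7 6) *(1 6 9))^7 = ((1 6 5 7 9))^7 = (1 5 9 6 7)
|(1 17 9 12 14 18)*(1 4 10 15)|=9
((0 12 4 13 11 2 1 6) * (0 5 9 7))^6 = ((0 12 4 13 11 2 1 6 5 9 7))^6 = (0 1 12 6 4 5 13 9 11 7 2)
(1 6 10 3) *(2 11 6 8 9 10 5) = (1 8 9 10 3)(2 11 6 5) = [0, 8, 11, 1, 4, 2, 5, 7, 9, 10, 3, 6]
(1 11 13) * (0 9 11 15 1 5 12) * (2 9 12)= [12, 15, 9, 3, 4, 2, 6, 7, 8, 11, 10, 13, 0, 5, 14, 1]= (0 12)(1 15)(2 9 11 13 5)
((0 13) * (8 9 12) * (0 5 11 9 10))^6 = ((0 13 5 11 9 12 8 10))^6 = (0 8 9 5)(10 12 11 13)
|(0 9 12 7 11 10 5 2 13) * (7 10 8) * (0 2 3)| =|(0 9 12 10 5 3)(2 13)(7 11 8)| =6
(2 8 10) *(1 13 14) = (1 13 14)(2 8 10) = [0, 13, 8, 3, 4, 5, 6, 7, 10, 9, 2, 11, 12, 14, 1]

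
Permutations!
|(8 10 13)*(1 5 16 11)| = 12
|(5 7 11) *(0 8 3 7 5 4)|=6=|(0 8 3 7 11 4)|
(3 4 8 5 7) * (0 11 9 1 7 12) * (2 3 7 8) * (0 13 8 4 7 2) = (0 11 9 1 4)(2 3 7)(5 12 13 8) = [11, 4, 3, 7, 0, 12, 6, 2, 5, 1, 10, 9, 13, 8]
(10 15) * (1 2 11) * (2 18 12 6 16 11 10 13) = (1 18 12 6 16 11)(2 10 15 13) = [0, 18, 10, 3, 4, 5, 16, 7, 8, 9, 15, 1, 6, 2, 14, 13, 11, 17, 12]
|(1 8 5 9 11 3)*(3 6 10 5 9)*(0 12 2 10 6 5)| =12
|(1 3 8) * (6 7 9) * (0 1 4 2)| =6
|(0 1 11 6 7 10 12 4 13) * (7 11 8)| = |(0 1 8 7 10 12 4 13)(6 11)| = 8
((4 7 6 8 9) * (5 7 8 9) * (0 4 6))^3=(0 5 4 7 8)(6 9)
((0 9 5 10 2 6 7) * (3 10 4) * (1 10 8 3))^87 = (0 2 4)(1 9 6)(3 8)(5 7 10)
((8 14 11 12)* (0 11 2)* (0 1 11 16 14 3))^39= ((0 16 14 2 1 11 12 8 3))^39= (0 2 12)(1 8 16)(3 14 11)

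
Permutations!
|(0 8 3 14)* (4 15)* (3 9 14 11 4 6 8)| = 9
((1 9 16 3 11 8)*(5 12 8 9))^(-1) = (1 8 12 5)(3 16 9 11)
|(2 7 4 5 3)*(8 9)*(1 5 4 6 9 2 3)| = |(1 5)(2 7 6 9 8)| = 10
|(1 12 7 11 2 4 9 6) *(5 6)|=|(1 12 7 11 2 4 9 5 6)|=9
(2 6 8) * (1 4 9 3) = (1 4 9 3)(2 6 8) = [0, 4, 6, 1, 9, 5, 8, 7, 2, 3]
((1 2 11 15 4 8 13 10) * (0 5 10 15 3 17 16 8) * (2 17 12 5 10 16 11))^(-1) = ((0 10 1 17 11 3 12 5 16 8 13 15 4))^(-1) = (0 4 15 13 8 16 5 12 3 11 17 1 10)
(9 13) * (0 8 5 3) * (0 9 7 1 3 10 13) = (0 8 5 10 13 7 1 3 9) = [8, 3, 2, 9, 4, 10, 6, 1, 5, 0, 13, 11, 12, 7]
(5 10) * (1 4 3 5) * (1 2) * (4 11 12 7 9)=[0, 11, 1, 5, 3, 10, 6, 9, 8, 4, 2, 12, 7]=(1 11 12 7 9 4 3 5 10 2)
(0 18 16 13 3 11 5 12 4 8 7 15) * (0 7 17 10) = [18, 1, 2, 11, 8, 12, 6, 15, 17, 9, 0, 5, 4, 3, 14, 7, 13, 10, 16] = (0 18 16 13 3 11 5 12 4 8 17 10)(7 15)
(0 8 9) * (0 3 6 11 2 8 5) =[5, 1, 8, 6, 4, 0, 11, 7, 9, 3, 10, 2] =(0 5)(2 8 9 3 6 11)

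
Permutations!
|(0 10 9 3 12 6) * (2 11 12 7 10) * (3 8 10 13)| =|(0 2 11 12 6)(3 7 13)(8 10 9)| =15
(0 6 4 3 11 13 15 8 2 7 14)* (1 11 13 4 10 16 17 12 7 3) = (0 6 10 16 17 12 7 14)(1 11 4)(2 3 13 15 8) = [6, 11, 3, 13, 1, 5, 10, 14, 2, 9, 16, 4, 7, 15, 0, 8, 17, 12]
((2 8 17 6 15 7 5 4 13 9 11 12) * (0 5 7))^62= (0 4 9 12 8 6)(2 17 15 5 13 11)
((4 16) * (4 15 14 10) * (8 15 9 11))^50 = (4 9 8 14)(10 16 11 15)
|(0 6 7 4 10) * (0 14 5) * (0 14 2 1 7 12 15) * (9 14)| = |(0 6 12 15)(1 7 4 10 2)(5 9 14)| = 60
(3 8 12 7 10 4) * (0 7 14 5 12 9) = (0 7 10 4 3 8 9)(5 12 14) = [7, 1, 2, 8, 3, 12, 6, 10, 9, 0, 4, 11, 14, 13, 5]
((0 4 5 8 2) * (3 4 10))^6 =(0 2 8 5 4 3 10)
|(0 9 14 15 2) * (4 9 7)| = |(0 7 4 9 14 15 2)| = 7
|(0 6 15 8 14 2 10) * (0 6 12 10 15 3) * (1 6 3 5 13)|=4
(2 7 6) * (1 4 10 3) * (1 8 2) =(1 4 10 3 8 2 7 6) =[0, 4, 7, 8, 10, 5, 1, 6, 2, 9, 3]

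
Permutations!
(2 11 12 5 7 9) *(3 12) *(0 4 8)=(0 4 8)(2 11 3 12 5 7 9)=[4, 1, 11, 12, 8, 7, 6, 9, 0, 2, 10, 3, 5]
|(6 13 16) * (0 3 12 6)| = 6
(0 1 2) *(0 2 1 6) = (0 6) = [6, 1, 2, 3, 4, 5, 0]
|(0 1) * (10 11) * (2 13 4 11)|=|(0 1)(2 13 4 11 10)|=10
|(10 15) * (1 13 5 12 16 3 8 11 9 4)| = 10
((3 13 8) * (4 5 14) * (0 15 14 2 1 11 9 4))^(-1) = (0 14 15)(1 2 5 4 9 11)(3 8 13)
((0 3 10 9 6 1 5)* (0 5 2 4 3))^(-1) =((1 2 4 3 10 9 6))^(-1) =(1 6 9 10 3 4 2)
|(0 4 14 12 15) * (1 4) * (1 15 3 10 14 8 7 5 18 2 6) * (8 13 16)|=20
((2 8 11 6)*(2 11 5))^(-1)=(2 5 8)(6 11)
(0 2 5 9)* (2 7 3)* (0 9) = (9)(0 7 3 2 5) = [7, 1, 5, 2, 4, 0, 6, 3, 8, 9]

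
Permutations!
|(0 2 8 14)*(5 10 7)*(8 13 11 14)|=|(0 2 13 11 14)(5 10 7)|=15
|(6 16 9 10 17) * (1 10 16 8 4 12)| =|(1 10 17 6 8 4 12)(9 16)| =14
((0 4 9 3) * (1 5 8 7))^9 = ((0 4 9 3)(1 5 8 7))^9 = (0 4 9 3)(1 5 8 7)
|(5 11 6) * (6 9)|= 4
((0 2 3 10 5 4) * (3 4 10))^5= (0 4 2)(5 10)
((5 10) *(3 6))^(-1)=(3 6)(5 10)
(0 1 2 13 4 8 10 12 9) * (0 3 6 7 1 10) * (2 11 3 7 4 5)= [10, 11, 13, 6, 8, 2, 4, 1, 0, 7, 12, 3, 9, 5]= (0 10 12 9 7 1 11 3 6 4 8)(2 13 5)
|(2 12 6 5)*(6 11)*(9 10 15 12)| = 8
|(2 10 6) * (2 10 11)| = 2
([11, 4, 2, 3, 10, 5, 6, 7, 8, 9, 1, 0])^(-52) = [0, 10, 2, 3, 1, 5, 6, 7, 8, 9, 4, 11]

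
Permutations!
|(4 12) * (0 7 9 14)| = 4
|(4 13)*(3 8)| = 2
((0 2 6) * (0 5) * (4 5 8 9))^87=((0 2 6 8 9 4 5))^87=(0 8 5 6 4 2 9)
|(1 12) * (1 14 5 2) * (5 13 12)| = 3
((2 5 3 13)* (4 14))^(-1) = (2 13 3 5)(4 14)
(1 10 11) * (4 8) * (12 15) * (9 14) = (1 10 11)(4 8)(9 14)(12 15) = [0, 10, 2, 3, 8, 5, 6, 7, 4, 14, 11, 1, 15, 13, 9, 12]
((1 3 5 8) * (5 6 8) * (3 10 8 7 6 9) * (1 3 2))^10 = ((1 10 8 3 9 2)(6 7))^10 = (1 9 8)(2 3 10)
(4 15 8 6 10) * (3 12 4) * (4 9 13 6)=(3 12 9 13 6 10)(4 15 8)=[0, 1, 2, 12, 15, 5, 10, 7, 4, 13, 3, 11, 9, 6, 14, 8]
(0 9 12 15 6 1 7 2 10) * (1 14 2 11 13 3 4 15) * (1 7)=(0 9 12 7 11 13 3 4 15 6 14 2 10)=[9, 1, 10, 4, 15, 5, 14, 11, 8, 12, 0, 13, 7, 3, 2, 6]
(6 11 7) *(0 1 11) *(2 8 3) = (0 1 11 7 6)(2 8 3) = [1, 11, 8, 2, 4, 5, 0, 6, 3, 9, 10, 7]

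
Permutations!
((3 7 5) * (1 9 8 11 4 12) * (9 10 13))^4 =(1 8)(3 7 5)(4 13)(9 12)(10 11)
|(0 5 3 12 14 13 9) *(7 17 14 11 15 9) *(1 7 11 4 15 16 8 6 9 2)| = |(0 5 3 12 4 15 2 1 7 17 14 13 11 16 8 6 9)| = 17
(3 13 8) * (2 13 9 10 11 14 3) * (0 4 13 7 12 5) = (0 4 13 8 2 7 12 5)(3 9 10 11 14) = [4, 1, 7, 9, 13, 0, 6, 12, 2, 10, 11, 14, 5, 8, 3]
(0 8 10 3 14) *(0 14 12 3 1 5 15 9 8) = (1 5 15 9 8 10)(3 12) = [0, 5, 2, 12, 4, 15, 6, 7, 10, 8, 1, 11, 3, 13, 14, 9]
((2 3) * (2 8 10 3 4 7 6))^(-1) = (2 6 7 4)(3 10 8)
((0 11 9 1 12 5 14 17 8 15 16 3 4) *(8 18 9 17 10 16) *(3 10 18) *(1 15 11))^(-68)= (0 17 15 14 1 3 8 18 12 4 11 9 5)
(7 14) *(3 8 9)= (3 8 9)(7 14)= [0, 1, 2, 8, 4, 5, 6, 14, 9, 3, 10, 11, 12, 13, 7]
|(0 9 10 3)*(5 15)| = 4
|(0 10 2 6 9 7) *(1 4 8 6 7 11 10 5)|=|(0 5 1 4 8 6 9 11 10 2 7)|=11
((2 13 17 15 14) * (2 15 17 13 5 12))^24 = ((17)(2 5 12)(14 15))^24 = (17)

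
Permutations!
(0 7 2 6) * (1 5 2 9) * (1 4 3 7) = [1, 5, 6, 7, 3, 2, 0, 9, 8, 4] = (0 1 5 2 6)(3 7 9 4)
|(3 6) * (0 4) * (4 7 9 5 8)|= |(0 7 9 5 8 4)(3 6)|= 6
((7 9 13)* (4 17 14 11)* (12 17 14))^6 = ((4 14 11)(7 9 13)(12 17))^6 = (17)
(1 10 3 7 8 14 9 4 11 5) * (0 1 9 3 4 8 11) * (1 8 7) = (0 8 14 3 1 10 4)(5 9 7 11) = [8, 10, 2, 1, 0, 9, 6, 11, 14, 7, 4, 5, 12, 13, 3]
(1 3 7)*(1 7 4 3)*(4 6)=(7)(3 6 4)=[0, 1, 2, 6, 3, 5, 4, 7]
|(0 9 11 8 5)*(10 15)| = 10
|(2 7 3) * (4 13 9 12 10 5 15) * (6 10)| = |(2 7 3)(4 13 9 12 6 10 5 15)| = 24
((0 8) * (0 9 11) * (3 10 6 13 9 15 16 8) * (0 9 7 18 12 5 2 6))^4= (0 3 10)(2 18 6 12 13 5 7)(8 15 16)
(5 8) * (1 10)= (1 10)(5 8)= [0, 10, 2, 3, 4, 8, 6, 7, 5, 9, 1]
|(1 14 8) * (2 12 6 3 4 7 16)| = |(1 14 8)(2 12 6 3 4 7 16)| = 21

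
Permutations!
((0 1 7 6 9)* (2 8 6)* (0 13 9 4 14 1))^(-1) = ((1 7 2 8 6 4 14)(9 13))^(-1) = (1 14 4 6 8 2 7)(9 13)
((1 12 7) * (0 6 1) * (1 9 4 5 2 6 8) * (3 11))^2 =(0 1 7 8 12)(2 9 5 6 4)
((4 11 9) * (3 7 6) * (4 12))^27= ((3 7 6)(4 11 9 12))^27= (4 12 9 11)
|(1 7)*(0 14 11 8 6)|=10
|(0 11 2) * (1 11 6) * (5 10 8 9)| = |(0 6 1 11 2)(5 10 8 9)| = 20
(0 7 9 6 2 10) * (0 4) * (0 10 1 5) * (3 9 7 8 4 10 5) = (10)(0 8 4 5)(1 3 9 6 2) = [8, 3, 1, 9, 5, 0, 2, 7, 4, 6, 10]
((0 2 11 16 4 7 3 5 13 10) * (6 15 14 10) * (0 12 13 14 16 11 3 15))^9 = ((0 2 3 5 14 10 12 13 6)(4 7 15 16))^9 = (4 7 15 16)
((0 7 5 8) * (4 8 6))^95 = ((0 7 5 6 4 8))^95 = (0 8 4 6 5 7)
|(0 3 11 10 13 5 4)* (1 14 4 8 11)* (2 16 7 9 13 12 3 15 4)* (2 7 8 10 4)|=|(0 15 2 16 8 11 4)(1 14 7 9 13 5 10 12 3)|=63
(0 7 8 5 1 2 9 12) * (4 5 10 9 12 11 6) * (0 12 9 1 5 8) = [7, 2, 9, 3, 8, 5, 4, 0, 10, 11, 1, 6, 12] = (12)(0 7)(1 2 9 11 6 4 8 10)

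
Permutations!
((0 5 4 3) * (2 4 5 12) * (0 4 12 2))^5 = (0 12 2)(3 4)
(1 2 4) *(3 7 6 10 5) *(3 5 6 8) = [0, 2, 4, 7, 1, 5, 10, 8, 3, 9, 6] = (1 2 4)(3 7 8)(6 10)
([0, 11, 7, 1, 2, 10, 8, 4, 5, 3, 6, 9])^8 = (11)(2 4 7)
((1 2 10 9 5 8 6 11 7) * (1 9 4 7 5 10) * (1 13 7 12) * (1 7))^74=(1 13 2)(4 10 9 7 12)(5 6)(8 11)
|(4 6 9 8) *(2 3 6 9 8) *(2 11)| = 7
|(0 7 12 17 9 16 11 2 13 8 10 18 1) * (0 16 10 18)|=42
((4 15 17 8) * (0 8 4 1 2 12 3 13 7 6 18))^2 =(0 1 12 13 6)(2 3 7 18 8)(4 17 15) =((0 8 1 2 12 3 13 7 6 18)(4 15 17))^2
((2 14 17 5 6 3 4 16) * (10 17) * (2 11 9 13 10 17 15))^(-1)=(2 15 10 13 9 11 16 4 3 6 5 17 14)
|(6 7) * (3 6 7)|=|(7)(3 6)|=2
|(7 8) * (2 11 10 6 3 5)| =|(2 11 10 6 3 5)(7 8)| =6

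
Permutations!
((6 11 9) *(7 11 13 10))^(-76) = (6 10 11)(7 9 13)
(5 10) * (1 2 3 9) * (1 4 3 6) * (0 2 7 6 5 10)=(10)(0 2 5)(1 7 6)(3 9 4)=[2, 7, 5, 9, 3, 0, 1, 6, 8, 4, 10]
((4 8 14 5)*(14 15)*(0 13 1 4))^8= (15)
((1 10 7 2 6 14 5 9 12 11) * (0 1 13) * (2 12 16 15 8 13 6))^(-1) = (0 13 8 15 16 9 5 14 6 11 12 7 10 1)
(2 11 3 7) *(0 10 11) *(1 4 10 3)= (0 3 7 2)(1 4 10 11)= [3, 4, 0, 7, 10, 5, 6, 2, 8, 9, 11, 1]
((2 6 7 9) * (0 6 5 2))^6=(0 7)(6 9)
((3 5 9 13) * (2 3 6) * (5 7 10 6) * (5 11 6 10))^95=(2 6 11 13 9 5 7 3)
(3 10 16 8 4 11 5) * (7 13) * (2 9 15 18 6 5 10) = (2 9 15 18 6 5 3)(4 11 10 16 8)(7 13) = [0, 1, 9, 2, 11, 3, 5, 13, 4, 15, 16, 10, 12, 7, 14, 18, 8, 17, 6]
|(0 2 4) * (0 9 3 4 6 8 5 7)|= |(0 2 6 8 5 7)(3 4 9)|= 6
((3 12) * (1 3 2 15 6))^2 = (1 12 15)(2 6 3)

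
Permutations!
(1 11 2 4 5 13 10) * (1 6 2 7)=(1 11 7)(2 4 5 13 10 6)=[0, 11, 4, 3, 5, 13, 2, 1, 8, 9, 6, 7, 12, 10]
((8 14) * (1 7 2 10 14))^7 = (1 7 2 10 14 8) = ((1 7 2 10 14 8))^7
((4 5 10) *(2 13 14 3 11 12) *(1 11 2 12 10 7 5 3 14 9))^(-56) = (14)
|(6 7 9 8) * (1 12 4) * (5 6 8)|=|(1 12 4)(5 6 7 9)|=12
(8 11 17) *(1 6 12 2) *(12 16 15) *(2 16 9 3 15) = [0, 6, 1, 15, 4, 5, 9, 7, 11, 3, 10, 17, 16, 13, 14, 12, 2, 8] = (1 6 9 3 15 12 16 2)(8 11 17)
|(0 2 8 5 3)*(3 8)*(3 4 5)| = 6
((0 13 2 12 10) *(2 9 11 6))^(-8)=((0 13 9 11 6 2 12 10))^(-8)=(13)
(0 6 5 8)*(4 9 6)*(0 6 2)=[4, 1, 0, 3, 9, 8, 5, 7, 6, 2]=(0 4 9 2)(5 8 6)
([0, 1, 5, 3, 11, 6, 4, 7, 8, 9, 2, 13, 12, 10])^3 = (2 4 10 6 13 5 11)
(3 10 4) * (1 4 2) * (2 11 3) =(1 4 2)(3 10 11) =[0, 4, 1, 10, 2, 5, 6, 7, 8, 9, 11, 3]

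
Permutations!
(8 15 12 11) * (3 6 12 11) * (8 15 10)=[0, 1, 2, 6, 4, 5, 12, 7, 10, 9, 8, 15, 3, 13, 14, 11]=(3 6 12)(8 10)(11 15)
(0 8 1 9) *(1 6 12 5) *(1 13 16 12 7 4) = (0 8 6 7 4 1 9)(5 13 16 12) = [8, 9, 2, 3, 1, 13, 7, 4, 6, 0, 10, 11, 5, 16, 14, 15, 12]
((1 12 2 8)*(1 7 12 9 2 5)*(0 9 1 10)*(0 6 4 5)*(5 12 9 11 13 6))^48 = ((0 11 13 6 4 12)(2 8 7 9)(5 10))^48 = (13)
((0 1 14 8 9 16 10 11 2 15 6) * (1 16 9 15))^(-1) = (0 6 15 8 14 1 2 11 10 16)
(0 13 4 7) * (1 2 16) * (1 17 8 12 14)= [13, 2, 16, 3, 7, 5, 6, 0, 12, 9, 10, 11, 14, 4, 1, 15, 17, 8]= (0 13 4 7)(1 2 16 17 8 12 14)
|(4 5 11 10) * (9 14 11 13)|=7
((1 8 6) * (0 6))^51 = ((0 6 1 8))^51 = (0 8 1 6)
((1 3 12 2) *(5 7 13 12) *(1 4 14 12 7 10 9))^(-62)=(1 10 3 9 5)(2 14)(4 12)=((1 3 5 10 9)(2 4 14 12)(7 13))^(-62)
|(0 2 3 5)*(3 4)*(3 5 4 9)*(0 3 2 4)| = 4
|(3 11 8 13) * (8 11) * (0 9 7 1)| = |(0 9 7 1)(3 8 13)| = 12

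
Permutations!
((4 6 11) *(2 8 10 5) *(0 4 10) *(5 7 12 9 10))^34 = (0 8 2 5 11 6 4)(7 9)(10 12)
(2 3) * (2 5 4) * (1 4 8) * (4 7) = [0, 7, 3, 5, 2, 8, 6, 4, 1] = (1 7 4 2 3 5 8)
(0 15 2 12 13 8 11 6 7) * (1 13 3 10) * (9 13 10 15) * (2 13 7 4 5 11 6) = [9, 10, 12, 15, 5, 11, 4, 0, 6, 7, 1, 2, 3, 8, 14, 13] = (0 9 7)(1 10)(2 12 3 15 13 8 6 4 5 11)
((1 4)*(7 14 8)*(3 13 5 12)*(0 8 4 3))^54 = (0 4 5 7 3)(1 12 14 13 8)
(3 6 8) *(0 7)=(0 7)(3 6 8)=[7, 1, 2, 6, 4, 5, 8, 0, 3]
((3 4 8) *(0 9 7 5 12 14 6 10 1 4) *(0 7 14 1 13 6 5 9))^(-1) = ((1 4 8 3 7 9 14 5 12)(6 10 13))^(-1) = (1 12 5 14 9 7 3 8 4)(6 13 10)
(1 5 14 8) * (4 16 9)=(1 5 14 8)(4 16 9)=[0, 5, 2, 3, 16, 14, 6, 7, 1, 4, 10, 11, 12, 13, 8, 15, 9]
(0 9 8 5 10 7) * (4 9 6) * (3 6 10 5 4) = (0 10 7)(3 6)(4 9 8) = [10, 1, 2, 6, 9, 5, 3, 0, 4, 8, 7]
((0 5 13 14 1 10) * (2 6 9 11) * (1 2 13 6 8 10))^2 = ((0 5 6 9 11 13 14 2 8 10))^2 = (0 6 11 14 8)(2 10 5 9 13)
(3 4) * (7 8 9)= (3 4)(7 8 9)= [0, 1, 2, 4, 3, 5, 6, 8, 9, 7]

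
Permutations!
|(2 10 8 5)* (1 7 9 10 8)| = |(1 7 9 10)(2 8 5)| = 12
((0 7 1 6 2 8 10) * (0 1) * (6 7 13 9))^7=(0 1 8 6 13 7 10 2 9)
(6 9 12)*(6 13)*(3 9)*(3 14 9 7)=(3 7)(6 14 9 12 13)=[0, 1, 2, 7, 4, 5, 14, 3, 8, 12, 10, 11, 13, 6, 9]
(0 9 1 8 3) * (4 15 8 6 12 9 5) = [5, 6, 2, 0, 15, 4, 12, 7, 3, 1, 10, 11, 9, 13, 14, 8] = (0 5 4 15 8 3)(1 6 12 9)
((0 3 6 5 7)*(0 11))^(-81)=((0 3 6 5 7 11))^(-81)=(0 5)(3 7)(6 11)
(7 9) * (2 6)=(2 6)(7 9)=[0, 1, 6, 3, 4, 5, 2, 9, 8, 7]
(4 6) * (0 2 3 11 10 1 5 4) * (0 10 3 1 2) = (1 5 4 6 10 2)(3 11) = [0, 5, 1, 11, 6, 4, 10, 7, 8, 9, 2, 3]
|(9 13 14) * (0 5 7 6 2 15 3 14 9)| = |(0 5 7 6 2 15 3 14)(9 13)| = 8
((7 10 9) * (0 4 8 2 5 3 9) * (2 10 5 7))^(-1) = ((0 4 8 10)(2 7 5 3 9))^(-1) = (0 10 8 4)(2 9 3 5 7)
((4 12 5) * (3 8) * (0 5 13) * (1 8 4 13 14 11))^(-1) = ((0 5 13)(1 8 3 4 12 14 11))^(-1) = (0 13 5)(1 11 14 12 4 3 8)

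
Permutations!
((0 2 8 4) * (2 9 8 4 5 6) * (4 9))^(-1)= ((0 4)(2 9 8 5 6))^(-1)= (0 4)(2 6 5 8 9)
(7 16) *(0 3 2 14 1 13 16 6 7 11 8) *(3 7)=(0 7 6 3 2 14 1 13 16 11 8)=[7, 13, 14, 2, 4, 5, 3, 6, 0, 9, 10, 8, 12, 16, 1, 15, 11]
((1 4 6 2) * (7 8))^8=((1 4 6 2)(7 8))^8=(8)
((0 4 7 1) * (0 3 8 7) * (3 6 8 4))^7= ((0 3 4)(1 6 8 7))^7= (0 3 4)(1 7 8 6)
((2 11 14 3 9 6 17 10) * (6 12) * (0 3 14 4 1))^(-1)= (0 1 4 11 2 10 17 6 12 9 3)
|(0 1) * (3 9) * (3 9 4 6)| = |(9)(0 1)(3 4 6)| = 6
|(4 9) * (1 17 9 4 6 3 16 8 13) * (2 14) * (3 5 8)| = |(1 17 9 6 5 8 13)(2 14)(3 16)| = 14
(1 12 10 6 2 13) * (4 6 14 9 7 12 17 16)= (1 17 16 4 6 2 13)(7 12 10 14 9)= [0, 17, 13, 3, 6, 5, 2, 12, 8, 7, 14, 11, 10, 1, 9, 15, 4, 16]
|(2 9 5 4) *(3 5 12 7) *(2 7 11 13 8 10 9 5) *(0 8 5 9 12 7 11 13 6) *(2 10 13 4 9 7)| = 13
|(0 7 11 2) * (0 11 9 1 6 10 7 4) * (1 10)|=|(0 4)(1 6)(2 11)(7 9 10)|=6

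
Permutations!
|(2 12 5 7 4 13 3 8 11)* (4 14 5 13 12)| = 21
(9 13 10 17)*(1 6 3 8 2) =[0, 6, 1, 8, 4, 5, 3, 7, 2, 13, 17, 11, 12, 10, 14, 15, 16, 9] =(1 6 3 8 2)(9 13 10 17)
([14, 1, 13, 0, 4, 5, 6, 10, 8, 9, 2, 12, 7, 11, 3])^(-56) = (0 14 3)(2 7 11)(10 12 13)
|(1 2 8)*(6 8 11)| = 5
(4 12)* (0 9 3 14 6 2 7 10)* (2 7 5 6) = [9, 1, 5, 14, 12, 6, 7, 10, 8, 3, 0, 11, 4, 13, 2] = (0 9 3 14 2 5 6 7 10)(4 12)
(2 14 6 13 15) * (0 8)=[8, 1, 14, 3, 4, 5, 13, 7, 0, 9, 10, 11, 12, 15, 6, 2]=(0 8)(2 14 6 13 15)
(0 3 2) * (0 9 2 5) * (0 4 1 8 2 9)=[3, 8, 0, 5, 1, 4, 6, 7, 2, 9]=(9)(0 3 5 4 1 8 2)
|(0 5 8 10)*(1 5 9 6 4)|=|(0 9 6 4 1 5 8 10)|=8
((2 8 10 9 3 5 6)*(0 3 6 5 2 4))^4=(0 10)(2 6)(3 9)(4 8)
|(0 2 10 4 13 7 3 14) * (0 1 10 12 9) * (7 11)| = 8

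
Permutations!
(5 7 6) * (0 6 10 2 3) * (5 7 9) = (0 6 7 10 2 3)(5 9) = [6, 1, 3, 0, 4, 9, 7, 10, 8, 5, 2]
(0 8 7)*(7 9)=[8, 1, 2, 3, 4, 5, 6, 0, 9, 7]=(0 8 9 7)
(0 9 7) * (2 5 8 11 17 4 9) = (0 2 5 8 11 17 4 9 7) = [2, 1, 5, 3, 9, 8, 6, 0, 11, 7, 10, 17, 12, 13, 14, 15, 16, 4]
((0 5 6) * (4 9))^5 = ((0 5 6)(4 9))^5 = (0 6 5)(4 9)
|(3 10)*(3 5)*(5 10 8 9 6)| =5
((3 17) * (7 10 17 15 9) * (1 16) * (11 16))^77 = (1 16 11)(3 17 10 7 9 15)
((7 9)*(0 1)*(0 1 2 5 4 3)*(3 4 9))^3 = ((0 2 5 9 7 3))^3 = (0 9)(2 7)(3 5)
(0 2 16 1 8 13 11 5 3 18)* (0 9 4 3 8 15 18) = (0 2 16 1 15 18 9 4 3)(5 8 13 11) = [2, 15, 16, 0, 3, 8, 6, 7, 13, 4, 10, 5, 12, 11, 14, 18, 1, 17, 9]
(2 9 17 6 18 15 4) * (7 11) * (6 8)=(2 9 17 8 6 18 15 4)(7 11)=[0, 1, 9, 3, 2, 5, 18, 11, 6, 17, 10, 7, 12, 13, 14, 4, 16, 8, 15]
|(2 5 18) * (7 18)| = 4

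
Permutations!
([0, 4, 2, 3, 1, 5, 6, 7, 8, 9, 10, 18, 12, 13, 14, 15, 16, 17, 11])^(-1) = [0, 4, 2, 3, 1, 5, 6, 7, 8, 9, 10, 18, 12, 13, 14, 15, 16, 17, 11]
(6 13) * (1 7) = (1 7)(6 13) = [0, 7, 2, 3, 4, 5, 13, 1, 8, 9, 10, 11, 12, 6]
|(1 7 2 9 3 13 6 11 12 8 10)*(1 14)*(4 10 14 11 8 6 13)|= |(1 7 2 9 3 4 10 11 12 6 8 14)|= 12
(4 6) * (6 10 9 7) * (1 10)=(1 10 9 7 6 4)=[0, 10, 2, 3, 1, 5, 4, 6, 8, 7, 9]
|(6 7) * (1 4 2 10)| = |(1 4 2 10)(6 7)| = 4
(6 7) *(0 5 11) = (0 5 11)(6 7) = [5, 1, 2, 3, 4, 11, 7, 6, 8, 9, 10, 0]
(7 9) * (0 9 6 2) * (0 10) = (0 9 7 6 2 10) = [9, 1, 10, 3, 4, 5, 2, 6, 8, 7, 0]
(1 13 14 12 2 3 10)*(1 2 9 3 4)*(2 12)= (1 13 14 2 4)(3 10 12 9)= [0, 13, 4, 10, 1, 5, 6, 7, 8, 3, 12, 11, 9, 14, 2]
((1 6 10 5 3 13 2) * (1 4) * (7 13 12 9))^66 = (13)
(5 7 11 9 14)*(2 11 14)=[0, 1, 11, 3, 4, 7, 6, 14, 8, 2, 10, 9, 12, 13, 5]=(2 11 9)(5 7 14)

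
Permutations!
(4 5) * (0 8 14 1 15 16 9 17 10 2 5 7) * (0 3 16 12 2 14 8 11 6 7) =(0 11 6 7 3 16 9 17 10 14 1 15 12 2 5 4) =[11, 15, 5, 16, 0, 4, 7, 3, 8, 17, 14, 6, 2, 13, 1, 12, 9, 10]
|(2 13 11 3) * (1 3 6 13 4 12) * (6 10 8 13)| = 20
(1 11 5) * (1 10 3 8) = (1 11 5 10 3 8) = [0, 11, 2, 8, 4, 10, 6, 7, 1, 9, 3, 5]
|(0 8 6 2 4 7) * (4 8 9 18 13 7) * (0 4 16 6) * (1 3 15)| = 30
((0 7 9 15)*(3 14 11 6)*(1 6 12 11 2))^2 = (0 9)(1 3 2 6 14)(7 15) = ((0 7 9 15)(1 6 3 14 2)(11 12))^2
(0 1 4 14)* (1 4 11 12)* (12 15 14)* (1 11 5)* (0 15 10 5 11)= (0 4 12)(1 11 10 5)(14 15)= [4, 11, 2, 3, 12, 1, 6, 7, 8, 9, 5, 10, 0, 13, 15, 14]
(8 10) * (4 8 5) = (4 8 10 5) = [0, 1, 2, 3, 8, 4, 6, 7, 10, 9, 5]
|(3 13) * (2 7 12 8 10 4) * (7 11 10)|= 12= |(2 11 10 4)(3 13)(7 12 8)|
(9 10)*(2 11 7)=(2 11 7)(9 10)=[0, 1, 11, 3, 4, 5, 6, 2, 8, 10, 9, 7]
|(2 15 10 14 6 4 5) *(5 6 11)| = 6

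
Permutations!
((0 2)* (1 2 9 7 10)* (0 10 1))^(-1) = ((0 9 7 1 2 10))^(-1) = (0 10 2 1 7 9)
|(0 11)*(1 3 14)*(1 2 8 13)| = 6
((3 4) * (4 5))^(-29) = ((3 5 4))^(-29) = (3 5 4)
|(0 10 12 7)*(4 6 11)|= 12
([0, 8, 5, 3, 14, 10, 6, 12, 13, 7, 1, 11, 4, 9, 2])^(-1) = [0, 10, 14, 3, 12, 2, 6, 9, 1, 13, 5, 11, 7, 8, 4]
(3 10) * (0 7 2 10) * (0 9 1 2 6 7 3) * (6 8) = (0 3 9 1 2 10)(6 7 8) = [3, 2, 10, 9, 4, 5, 7, 8, 6, 1, 0]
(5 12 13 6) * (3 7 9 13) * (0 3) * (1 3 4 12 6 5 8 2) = (0 4 12)(1 3 7 9 13 5 6 8 2) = [4, 3, 1, 7, 12, 6, 8, 9, 2, 13, 10, 11, 0, 5]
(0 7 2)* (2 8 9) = (0 7 8 9 2) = [7, 1, 0, 3, 4, 5, 6, 8, 9, 2]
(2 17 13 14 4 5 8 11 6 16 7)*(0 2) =(0 2 17 13 14 4 5 8 11 6 16 7) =[2, 1, 17, 3, 5, 8, 16, 0, 11, 9, 10, 6, 12, 14, 4, 15, 7, 13]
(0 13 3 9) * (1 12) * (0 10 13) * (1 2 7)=(1 12 2 7)(3 9 10 13)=[0, 12, 7, 9, 4, 5, 6, 1, 8, 10, 13, 11, 2, 3]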